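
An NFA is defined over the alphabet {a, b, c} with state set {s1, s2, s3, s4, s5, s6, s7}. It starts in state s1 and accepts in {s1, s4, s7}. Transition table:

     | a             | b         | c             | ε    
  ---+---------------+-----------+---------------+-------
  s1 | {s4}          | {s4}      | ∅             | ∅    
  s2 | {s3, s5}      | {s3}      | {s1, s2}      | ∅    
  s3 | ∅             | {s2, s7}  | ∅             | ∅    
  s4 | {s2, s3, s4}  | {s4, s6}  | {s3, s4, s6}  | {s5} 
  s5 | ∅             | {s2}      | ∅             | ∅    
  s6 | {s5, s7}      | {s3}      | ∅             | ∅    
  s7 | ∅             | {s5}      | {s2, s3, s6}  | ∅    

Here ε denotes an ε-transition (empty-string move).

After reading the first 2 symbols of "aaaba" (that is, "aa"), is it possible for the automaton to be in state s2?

Yes

Start in {s1}.
Read 'a': s1→{s4}; union {s4}; ε-closure = {s4, s5}.
Read 'a': s4→{s2, s3, s4}, s5→∅; union {s2, s3, s4}; ε-closure = {s2, s3, s4, s5}.
State s2 is in {s2, s3, s4, s5}.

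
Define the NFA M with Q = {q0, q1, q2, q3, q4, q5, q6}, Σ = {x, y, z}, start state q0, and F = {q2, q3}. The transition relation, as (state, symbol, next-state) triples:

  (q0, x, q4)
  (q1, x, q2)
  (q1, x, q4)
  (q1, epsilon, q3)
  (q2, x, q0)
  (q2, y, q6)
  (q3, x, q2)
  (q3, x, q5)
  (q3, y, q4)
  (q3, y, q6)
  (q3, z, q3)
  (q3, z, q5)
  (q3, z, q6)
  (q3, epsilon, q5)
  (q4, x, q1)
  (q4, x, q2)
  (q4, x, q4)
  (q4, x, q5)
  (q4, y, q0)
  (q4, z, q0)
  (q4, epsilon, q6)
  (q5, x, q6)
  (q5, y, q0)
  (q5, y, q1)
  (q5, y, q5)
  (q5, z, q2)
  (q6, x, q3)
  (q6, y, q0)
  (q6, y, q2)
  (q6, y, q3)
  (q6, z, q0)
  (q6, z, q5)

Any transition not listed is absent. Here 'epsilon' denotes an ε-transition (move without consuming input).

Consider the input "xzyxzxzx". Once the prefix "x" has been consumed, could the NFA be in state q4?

Start in {q0}.
Read 'x': q0→{q4}; union {q4}; ε-closure = {q4, q6}.
State q4 is in {q4, q6}.

Yes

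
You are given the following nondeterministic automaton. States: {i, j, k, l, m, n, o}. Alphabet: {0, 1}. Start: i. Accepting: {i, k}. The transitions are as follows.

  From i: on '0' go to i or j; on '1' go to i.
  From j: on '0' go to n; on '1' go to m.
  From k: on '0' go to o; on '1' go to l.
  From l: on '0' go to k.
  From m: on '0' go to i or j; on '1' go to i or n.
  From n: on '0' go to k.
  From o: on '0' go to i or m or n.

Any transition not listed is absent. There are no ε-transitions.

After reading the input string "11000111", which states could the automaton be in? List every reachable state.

Start in {i}.
Read '1': {i} → {i}.
Read '1': {i} → {i}.
Read '0': {i} → {i, j}.
Read '0': {i, j} → {i, j, n}.
Read '0': {i, j, n} → {i, j, k, n}.
Read '1': {i, j, k, n} → {i, l, m}.
Read '1': {i, l, m} → {i, n}.
Read '1': {i, n} → {i}.

{i}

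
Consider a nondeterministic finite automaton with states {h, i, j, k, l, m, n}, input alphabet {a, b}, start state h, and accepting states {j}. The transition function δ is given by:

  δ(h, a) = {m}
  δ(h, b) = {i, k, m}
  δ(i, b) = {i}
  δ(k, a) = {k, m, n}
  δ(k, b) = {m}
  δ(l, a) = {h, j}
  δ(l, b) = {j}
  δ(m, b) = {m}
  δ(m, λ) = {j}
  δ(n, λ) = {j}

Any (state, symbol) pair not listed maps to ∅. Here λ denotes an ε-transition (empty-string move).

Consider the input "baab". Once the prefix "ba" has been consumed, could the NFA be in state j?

Yes

Start in {h}.
Read 'b': {h} → {i, j, k, m}.
Read 'a': {i, j, k, m} → {j, k, m, n}.
State j is in {j, k, m, n}.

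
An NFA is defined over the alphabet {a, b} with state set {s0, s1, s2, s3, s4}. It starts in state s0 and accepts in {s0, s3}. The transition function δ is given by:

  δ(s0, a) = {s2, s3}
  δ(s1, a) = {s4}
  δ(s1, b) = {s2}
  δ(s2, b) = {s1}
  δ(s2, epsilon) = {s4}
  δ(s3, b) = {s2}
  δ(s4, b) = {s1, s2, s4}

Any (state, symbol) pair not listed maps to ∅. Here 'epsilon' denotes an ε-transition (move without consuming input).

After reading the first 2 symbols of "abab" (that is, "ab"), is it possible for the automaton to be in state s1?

Yes

Start in {s0}.
Read 'a': s0→{s2, s3}; union {s2, s3}; ε-closure = {s2, s3, s4}.
Read 'b': s2→{s1}, s3→{s2}, s4→{s1, s2, s4}; now {s1, s2, s4}.
State s1 is in {s1, s2, s4}.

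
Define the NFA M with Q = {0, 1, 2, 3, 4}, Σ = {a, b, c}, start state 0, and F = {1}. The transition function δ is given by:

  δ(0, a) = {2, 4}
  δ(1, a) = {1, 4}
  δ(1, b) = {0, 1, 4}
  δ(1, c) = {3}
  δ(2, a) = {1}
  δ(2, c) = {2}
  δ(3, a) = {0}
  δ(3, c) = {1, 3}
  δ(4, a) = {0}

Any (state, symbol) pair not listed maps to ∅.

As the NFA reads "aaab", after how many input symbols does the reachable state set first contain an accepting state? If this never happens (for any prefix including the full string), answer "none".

2

Start in {0}.
Read 'a': 0→{2, 4}; now {2, 4}.
Read 'a': 2→{1}, 4→{0}; now {0, 1}.
None of the earlier sets intersect F, but {0, 1} does.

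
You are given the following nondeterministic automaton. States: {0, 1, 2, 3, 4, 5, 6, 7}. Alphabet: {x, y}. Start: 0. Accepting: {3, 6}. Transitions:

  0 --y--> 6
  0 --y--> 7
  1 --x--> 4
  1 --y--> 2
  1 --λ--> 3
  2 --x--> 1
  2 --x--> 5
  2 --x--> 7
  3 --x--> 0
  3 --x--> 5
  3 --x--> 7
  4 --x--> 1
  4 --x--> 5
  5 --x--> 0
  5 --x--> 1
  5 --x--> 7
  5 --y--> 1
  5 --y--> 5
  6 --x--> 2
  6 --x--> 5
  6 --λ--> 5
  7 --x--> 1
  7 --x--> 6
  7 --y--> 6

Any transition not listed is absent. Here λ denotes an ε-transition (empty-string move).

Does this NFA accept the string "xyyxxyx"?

No

Start in {0}.
Read 'x': {0} → ∅.
The set is empty and remains empty for the remaining 6 symbols.
The final set ∅ contains no accepting state.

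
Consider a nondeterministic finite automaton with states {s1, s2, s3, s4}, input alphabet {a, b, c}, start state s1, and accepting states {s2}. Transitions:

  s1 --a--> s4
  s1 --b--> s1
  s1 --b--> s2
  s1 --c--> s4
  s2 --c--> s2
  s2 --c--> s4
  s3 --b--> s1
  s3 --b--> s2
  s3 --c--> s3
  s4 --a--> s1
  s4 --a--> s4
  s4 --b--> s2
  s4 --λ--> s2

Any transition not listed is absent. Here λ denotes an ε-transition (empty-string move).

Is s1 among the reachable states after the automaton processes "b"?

Yes

Start in {s1}.
Read 'b': s1→{s1, s2}; now {s1, s2}.
State s1 is in {s1, s2}.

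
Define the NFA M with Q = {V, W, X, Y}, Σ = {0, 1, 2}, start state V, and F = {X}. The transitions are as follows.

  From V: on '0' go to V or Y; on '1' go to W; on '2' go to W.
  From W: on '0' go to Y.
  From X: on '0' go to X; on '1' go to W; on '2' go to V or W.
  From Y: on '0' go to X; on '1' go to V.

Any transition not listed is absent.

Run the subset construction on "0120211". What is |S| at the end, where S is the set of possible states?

0

Start in {V}.
Read '0': V→{V, Y}; now {V, Y}.
Read '1': V→{W}, Y→{V}; now {V, W}.
Read '2': V→{W}, W→∅; now {W}.
Read '0': W→{Y}; now {Y}.
Read '2': Y→∅; now ∅.
The set is empty and remains empty for the remaining 2 symbols.
That set has 0 states.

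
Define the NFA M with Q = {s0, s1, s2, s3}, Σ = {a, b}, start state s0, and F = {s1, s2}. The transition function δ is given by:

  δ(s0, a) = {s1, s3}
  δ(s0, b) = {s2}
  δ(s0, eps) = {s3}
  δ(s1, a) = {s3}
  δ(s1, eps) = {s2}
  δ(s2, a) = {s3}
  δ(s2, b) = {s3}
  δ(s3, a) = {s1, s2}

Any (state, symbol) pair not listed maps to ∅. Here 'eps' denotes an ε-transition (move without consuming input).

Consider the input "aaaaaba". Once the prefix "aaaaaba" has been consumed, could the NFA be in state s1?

Start: ε-closure({s0}) = {s0, s3}.
Read 'a': {s0, s3} → {s1, s2, s3}.
Read 'a': {s1, s2, s3} → {s1, s2, s3}.
Read 'a': {s1, s2, s3} → {s1, s2, s3}.
Read 'a': {s1, s2, s3} → {s1, s2, s3}.
Read 'a': {s1, s2, s3} → {s1, s2, s3}.
Read 'b': {s1, s2, s3} → {s3}.
Read 'a': {s3} → {s1, s2}.
State s1 is in {s1, s2}.

Yes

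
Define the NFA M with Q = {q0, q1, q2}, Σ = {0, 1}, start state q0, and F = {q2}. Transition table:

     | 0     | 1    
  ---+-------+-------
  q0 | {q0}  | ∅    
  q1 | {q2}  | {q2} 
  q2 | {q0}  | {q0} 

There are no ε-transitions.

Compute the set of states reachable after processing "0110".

∅

Start in {q0}.
Read '0': q0→{q0}; now {q0}.
Read '1': q0→∅; now ∅.
The set is empty and remains empty for the remaining 2 symbols.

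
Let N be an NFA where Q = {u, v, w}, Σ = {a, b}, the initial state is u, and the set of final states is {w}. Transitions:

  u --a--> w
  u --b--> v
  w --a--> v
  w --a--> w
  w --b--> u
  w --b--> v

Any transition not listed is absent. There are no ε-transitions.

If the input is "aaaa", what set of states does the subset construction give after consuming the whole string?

Start in {u}.
Read 'a': {u} → {w}.
Read 'a': {w} → {v, w}.
Read 'a': {v, w} → {v, w}.
Read 'a': {v, w} → {v, w}.

{v, w}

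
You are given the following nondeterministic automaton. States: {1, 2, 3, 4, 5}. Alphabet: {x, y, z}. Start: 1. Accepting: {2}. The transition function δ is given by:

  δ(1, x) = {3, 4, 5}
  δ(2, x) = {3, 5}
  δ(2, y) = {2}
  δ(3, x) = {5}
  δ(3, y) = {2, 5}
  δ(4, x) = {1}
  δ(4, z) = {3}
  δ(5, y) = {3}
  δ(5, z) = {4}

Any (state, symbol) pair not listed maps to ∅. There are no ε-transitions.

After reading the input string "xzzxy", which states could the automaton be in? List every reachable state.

{3}

Start in {1}.
Read 'x': 1→{3, 4, 5}; now {3, 4, 5}.
Read 'z': 3→∅, 4→{3}, 5→{4}; now {3, 4}.
Read 'z': 3→∅, 4→{3}; now {3}.
Read 'x': 3→{5}; now {5}.
Read 'y': 5→{3}; now {3}.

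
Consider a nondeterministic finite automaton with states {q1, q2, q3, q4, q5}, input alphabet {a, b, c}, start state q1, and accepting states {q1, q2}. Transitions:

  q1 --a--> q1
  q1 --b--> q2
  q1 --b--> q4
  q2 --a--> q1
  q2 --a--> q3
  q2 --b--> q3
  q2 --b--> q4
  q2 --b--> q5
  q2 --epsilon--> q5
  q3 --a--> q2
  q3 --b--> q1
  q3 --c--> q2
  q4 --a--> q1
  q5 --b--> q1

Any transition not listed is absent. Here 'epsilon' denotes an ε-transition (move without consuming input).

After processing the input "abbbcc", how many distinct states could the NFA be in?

Start in {q1}.
Read 'a': q1→{q1}; now {q1}.
Read 'b': q1→{q2, q4}; union {q2, q4}; ε-closure = {q2, q4, q5}.
Read 'b': q2→{q3, q4, q5}, q4→∅, q5→{q1}; now {q1, q3, q4, q5}.
Read 'b': q1→{q2, q4}, q3→{q1}, q4→∅, q5→{q1}; union {q1, q2, q4}; ε-closure = {q1, q2, q4, q5}.
Read 'c': q1→∅, q2→∅, q4→∅, q5→∅; now ∅.
The set is empty and remains empty for the remaining 1 symbol.
That set has 0 states.

0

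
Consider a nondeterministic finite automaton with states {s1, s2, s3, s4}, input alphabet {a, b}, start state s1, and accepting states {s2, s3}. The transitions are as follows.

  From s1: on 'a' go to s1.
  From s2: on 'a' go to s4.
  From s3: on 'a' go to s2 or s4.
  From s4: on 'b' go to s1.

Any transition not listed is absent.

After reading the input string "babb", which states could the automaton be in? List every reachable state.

∅

Start in {s1}.
Read 'b': s1→∅; now ∅.
The set is empty and remains empty for the remaining 3 symbols.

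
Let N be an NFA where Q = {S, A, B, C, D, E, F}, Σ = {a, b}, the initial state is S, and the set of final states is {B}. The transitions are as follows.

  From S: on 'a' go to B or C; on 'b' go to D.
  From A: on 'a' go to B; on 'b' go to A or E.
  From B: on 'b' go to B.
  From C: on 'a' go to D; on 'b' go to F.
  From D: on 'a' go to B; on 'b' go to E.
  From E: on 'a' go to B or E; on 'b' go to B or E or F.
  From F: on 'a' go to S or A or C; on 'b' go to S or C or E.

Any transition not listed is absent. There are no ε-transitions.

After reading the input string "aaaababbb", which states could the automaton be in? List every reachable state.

∅

Start in {S}.
Read 'a': S→{B, C}; now {B, C}.
Read 'a': B→∅, C→{D}; now {D}.
Read 'a': D→{B}; now {B}.
Read 'a': B→∅; now ∅.
The set is empty and remains empty for the remaining 5 symbols.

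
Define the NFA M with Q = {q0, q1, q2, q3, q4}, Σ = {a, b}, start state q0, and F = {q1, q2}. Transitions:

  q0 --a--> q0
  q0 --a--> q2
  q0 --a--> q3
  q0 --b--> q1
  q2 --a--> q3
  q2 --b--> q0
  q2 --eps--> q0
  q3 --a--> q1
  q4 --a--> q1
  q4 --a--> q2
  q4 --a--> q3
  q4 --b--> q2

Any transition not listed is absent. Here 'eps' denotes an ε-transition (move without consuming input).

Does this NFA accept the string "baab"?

No

Start in {q0}.
Read 'b': {q0} → {q1}.
Read 'a': {q1} → ∅.
The set is empty and remains empty for the remaining 2 symbols.
The final set ∅ contains no accepting state.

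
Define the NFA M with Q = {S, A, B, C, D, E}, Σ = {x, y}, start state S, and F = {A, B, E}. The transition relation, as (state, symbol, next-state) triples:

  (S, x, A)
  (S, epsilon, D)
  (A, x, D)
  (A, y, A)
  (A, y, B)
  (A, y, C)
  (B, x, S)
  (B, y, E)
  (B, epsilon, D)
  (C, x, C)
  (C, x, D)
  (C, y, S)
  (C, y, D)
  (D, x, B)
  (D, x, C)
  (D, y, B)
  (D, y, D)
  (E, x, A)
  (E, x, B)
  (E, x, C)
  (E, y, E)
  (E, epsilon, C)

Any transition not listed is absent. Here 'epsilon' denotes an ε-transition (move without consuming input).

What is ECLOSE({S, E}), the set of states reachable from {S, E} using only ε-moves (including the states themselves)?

Begin with {S, E}.
ε-move S → D; add D.
ε-move E → C; add C.

{S, C, D, E}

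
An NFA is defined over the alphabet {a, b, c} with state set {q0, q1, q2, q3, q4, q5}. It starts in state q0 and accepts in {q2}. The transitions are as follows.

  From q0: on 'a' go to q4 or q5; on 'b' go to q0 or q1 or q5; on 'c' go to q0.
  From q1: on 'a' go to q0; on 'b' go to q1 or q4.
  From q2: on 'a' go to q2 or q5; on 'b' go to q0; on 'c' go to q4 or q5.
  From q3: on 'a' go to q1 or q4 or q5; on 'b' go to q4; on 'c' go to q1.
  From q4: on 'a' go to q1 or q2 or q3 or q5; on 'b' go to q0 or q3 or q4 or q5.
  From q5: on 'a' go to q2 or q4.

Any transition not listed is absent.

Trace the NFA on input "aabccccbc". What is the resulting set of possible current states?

Start in {q0}.
Read 'a': q0→{q4, q5}; now {q4, q5}.
Read 'a': q4→{q1, q2, q3, q5}, q5→{q2, q4}; now {q1, q2, q3, q4, q5}.
Read 'b': q1→{q1, q4}, q2→{q0}, q3→{q4}, q4→{q0, q3, q4, q5}, q5→∅; now {q0, q1, q3, q4, q5}.
Read 'c': q0→{q0}, q1→∅, q3→{q1}, q4→∅, q5→∅; now {q0, q1}.
Read 'c': q0→{q0}, q1→∅; now {q0}.
Read 'c': q0→{q0}; now {q0}.
Read 'c': q0→{q0}; now {q0}.
Read 'b': q0→{q0, q1, q5}; now {q0, q1, q5}.
Read 'c': q0→{q0}, q1→∅, q5→∅; now {q0}.

{q0}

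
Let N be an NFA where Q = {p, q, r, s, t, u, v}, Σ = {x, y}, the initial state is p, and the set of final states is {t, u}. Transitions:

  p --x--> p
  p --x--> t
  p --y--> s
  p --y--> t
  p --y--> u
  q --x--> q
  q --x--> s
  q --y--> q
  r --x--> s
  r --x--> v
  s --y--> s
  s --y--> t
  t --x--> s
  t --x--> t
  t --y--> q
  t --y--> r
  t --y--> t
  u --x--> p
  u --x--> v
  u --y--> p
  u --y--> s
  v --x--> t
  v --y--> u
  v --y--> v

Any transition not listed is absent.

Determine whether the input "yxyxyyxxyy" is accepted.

Yes

Start in {p}.
Read 'y': p→{s, t, u}; now {s, t, u}.
Read 'x': s→∅, t→{s, t}, u→{p, v}; now {p, s, t, v}.
Read 'y': p→{s, t, u}, s→{s, t}, t→{q, r, t}, v→{u, v}; now {q, r, s, t, u, v}.
Read 'x': q→{q, s}, r→{s, v}, s→∅, t→{s, t}, u→{p, v}, v→{t}; now {p, q, s, t, v}.
Read 'y': p→{s, t, u}, q→{q}, s→{s, t}, t→{q, r, t}, v→{u, v}; now {q, r, s, t, u, v}.
Read 'y': q→{q}, r→∅, s→{s, t}, t→{q, r, t}, u→{p, s}, v→{u, v}; now {p, q, r, s, t, u, v}.
Read 'x': p→{p, t}, q→{q, s}, r→{s, v}, s→∅, t→{s, t}, u→{p, v}, v→{t}; now {p, q, s, t, v}.
Read 'x': p→{p, t}, q→{q, s}, s→∅, t→{s, t}, v→{t}; now {p, q, s, t}.
Read 'y': p→{s, t, u}, q→{q}, s→{s, t}, t→{q, r, t}; now {q, r, s, t, u}.
Read 'y': q→{q}, r→∅, s→{s, t}, t→{q, r, t}, u→{p, s}; now {p, q, r, s, t}.
The final set {p, q, r, s, t} contains the accepting state t.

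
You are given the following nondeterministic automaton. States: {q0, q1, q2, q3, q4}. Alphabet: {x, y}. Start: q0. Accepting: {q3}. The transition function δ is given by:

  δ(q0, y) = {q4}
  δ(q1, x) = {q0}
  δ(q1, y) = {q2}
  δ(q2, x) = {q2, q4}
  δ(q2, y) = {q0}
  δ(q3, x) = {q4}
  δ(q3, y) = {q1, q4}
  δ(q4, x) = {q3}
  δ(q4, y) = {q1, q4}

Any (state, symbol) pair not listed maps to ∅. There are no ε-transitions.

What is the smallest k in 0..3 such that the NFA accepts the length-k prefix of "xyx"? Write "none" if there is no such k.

Start in {q0}.
Read 'x': {q0} → ∅.
The set is empty and remains empty for the remaining 2 symbols.
No reachable set along the way intersects F.

none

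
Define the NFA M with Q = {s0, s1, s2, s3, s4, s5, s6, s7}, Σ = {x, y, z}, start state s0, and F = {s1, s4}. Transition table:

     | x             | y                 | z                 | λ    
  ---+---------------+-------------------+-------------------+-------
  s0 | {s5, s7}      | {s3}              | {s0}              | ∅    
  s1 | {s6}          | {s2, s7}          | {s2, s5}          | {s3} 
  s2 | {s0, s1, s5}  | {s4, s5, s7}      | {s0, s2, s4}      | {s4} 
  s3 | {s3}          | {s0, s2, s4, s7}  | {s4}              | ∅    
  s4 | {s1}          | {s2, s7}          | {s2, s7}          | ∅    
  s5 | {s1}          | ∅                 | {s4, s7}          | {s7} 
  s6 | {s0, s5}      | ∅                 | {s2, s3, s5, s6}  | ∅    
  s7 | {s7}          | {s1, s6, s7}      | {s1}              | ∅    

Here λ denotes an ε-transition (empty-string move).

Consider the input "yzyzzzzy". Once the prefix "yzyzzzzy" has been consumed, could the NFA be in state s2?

Yes

Start in {s0}.
Read 'y': {s0} → {s3}.
Read 'z': {s3} → {s4}.
Read 'y': {s4} → {s2, s4, s7}.
Read 'z': {s2, s4, s7} → {s0, s1, s2, s3, s4, s7}.
Read 'z': {s0, s1, s2, s3, s4, s7} → {s0, s1, s2, s3, s4, s5, s7}.
Read 'z': {s0, s1, s2, s3, s4, s5, s7} → {s0, s1, s2, s3, s4, s5, s7}.
Read 'z': {s0, s1, s2, s3, s4, s5, s7} → {s0, s1, s2, s3, s4, s5, s7}.
Read 'y': {s0, s1, s2, s3, s4, s5, s7} → {s0, s1, s2, s3, s4, s5, s6, s7}.
State s2 is in {s0, s1, s2, s3, s4, s5, s6, s7}.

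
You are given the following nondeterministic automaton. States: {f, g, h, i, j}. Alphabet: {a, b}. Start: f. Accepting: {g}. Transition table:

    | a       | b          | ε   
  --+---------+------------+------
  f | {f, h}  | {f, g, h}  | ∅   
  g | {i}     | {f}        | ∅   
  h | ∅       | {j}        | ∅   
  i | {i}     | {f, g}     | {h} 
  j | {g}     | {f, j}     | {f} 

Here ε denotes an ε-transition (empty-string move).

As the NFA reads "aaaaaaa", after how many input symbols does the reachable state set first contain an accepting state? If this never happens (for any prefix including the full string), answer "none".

Start in {f}.
Read 'a': f→{f, h}; now {f, h}.
Read 'a': f→{f, h}, h→∅; now {f, h}.
Read 'a': f→{f, h}, h→∅; now {f, h}.
Read 'a': f→{f, h}, h→∅; now {f, h}.
Read 'a': f→{f, h}, h→∅; now {f, h}.
Read 'a': f→{f, h}, h→∅; now {f, h}.
Read 'a': f→{f, h}, h→∅; now {f, h}.
No reachable set along the way intersects F.

none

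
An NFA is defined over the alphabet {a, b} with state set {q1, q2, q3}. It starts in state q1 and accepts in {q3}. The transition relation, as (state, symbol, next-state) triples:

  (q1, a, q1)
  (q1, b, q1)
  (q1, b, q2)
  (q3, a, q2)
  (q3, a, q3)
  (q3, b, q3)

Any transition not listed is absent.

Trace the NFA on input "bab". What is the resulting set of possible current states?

Start in {q1}.
Read 'b': {q1} → {q1, q2}.
Read 'a': {q1, q2} → {q1}.
Read 'b': {q1} → {q1, q2}.

{q1, q2}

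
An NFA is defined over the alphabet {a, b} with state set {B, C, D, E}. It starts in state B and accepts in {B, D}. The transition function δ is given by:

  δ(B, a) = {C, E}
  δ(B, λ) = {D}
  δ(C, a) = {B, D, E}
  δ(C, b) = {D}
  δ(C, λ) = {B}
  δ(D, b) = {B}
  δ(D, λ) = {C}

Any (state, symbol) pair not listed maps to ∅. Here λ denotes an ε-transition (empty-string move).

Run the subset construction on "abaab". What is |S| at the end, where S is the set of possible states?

3

Start: ε-closure({B}) = {B, C, D}.
Read 'a': B→{C, E}, C→{B, D, E}, D→∅; now {B, C, D, E}.
Read 'b': B→∅, C→{D}, D→{B}, E→∅; union {B, D}; ε-closure = {B, C, D}.
Read 'a': B→{C, E}, C→{B, D, E}, D→∅; now {B, C, D, E}.
Read 'a': B→{C, E}, C→{B, D, E}, D→∅, E→∅; now {B, C, D, E}.
Read 'b': B→∅, C→{D}, D→{B}, E→∅; union {B, D}; ε-closure = {B, C, D}.
That set has 3 states.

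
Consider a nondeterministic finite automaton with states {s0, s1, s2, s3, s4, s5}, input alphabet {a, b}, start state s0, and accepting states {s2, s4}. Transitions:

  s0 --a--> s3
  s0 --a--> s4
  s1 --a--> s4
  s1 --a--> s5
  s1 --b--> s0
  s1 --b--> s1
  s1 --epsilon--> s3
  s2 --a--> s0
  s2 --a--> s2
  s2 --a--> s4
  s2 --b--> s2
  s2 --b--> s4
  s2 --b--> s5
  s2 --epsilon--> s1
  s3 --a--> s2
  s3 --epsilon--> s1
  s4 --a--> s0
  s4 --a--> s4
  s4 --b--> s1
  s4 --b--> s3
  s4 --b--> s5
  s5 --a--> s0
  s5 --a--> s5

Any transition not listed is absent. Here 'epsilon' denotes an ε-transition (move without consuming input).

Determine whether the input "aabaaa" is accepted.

Start in {s0}.
Read 'a': {s0} → {s1, s3, s4}.
Read 'a': {s1, s3, s4} → {s0, s1, s2, s3, s4, s5}.
Read 'b': {s0, s1, s2, s3, s4, s5} → {s0, s1, s2, s3, s4, s5}.
Read 'a': {s0, s1, s2, s3, s4, s5} → {s0, s1, s2, s3, s4, s5}.
Read 'a': {s0, s1, s2, s3, s4, s5} → {s0, s1, s2, s3, s4, s5}.
Read 'a': {s0, s1, s2, s3, s4, s5} → {s0, s1, s2, s3, s4, s5}.
The final set {s0, s1, s2, s3, s4, s5} contains the accepting states s2, s4.

Yes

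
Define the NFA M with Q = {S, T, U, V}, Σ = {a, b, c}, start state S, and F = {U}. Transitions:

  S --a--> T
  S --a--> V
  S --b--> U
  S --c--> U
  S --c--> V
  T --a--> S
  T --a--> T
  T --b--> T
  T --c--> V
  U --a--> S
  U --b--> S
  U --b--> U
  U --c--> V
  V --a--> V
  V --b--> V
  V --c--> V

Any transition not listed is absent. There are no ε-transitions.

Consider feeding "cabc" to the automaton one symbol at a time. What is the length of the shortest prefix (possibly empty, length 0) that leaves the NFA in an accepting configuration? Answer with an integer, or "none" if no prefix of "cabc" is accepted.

1

Start in {S}.
Read 'c': {S} → {U, V}.
None of the earlier sets intersect F, but {U, V} does.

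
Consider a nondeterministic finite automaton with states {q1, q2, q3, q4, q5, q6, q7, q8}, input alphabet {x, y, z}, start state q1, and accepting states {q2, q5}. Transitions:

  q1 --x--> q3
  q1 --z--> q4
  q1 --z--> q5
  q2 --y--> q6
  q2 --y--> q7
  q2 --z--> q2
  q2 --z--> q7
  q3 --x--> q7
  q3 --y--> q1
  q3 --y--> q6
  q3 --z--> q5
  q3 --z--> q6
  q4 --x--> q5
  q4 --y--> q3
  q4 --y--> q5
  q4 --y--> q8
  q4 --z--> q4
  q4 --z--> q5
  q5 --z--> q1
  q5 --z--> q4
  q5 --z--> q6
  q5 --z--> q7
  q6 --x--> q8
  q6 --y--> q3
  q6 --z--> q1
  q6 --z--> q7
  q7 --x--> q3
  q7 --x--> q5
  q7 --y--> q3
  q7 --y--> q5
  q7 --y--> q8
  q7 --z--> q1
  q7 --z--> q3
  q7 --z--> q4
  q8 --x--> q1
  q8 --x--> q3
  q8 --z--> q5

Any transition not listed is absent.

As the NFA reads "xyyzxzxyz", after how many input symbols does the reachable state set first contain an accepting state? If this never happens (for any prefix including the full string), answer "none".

4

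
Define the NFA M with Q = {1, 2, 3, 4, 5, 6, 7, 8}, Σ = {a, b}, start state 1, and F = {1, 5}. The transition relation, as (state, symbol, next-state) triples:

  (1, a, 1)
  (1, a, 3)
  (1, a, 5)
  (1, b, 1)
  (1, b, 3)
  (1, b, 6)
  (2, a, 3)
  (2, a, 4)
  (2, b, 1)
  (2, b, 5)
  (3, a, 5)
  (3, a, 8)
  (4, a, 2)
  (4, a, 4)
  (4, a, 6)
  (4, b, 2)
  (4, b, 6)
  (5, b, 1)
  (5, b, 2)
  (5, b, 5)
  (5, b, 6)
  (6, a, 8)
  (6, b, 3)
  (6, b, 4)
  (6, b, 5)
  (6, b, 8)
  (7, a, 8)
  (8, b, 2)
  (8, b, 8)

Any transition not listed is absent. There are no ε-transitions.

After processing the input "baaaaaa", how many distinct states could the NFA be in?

Start in {1}.
Read 'b': {1} → {1, 3, 6}.
Read 'a': {1, 3, 6} → {1, 3, 5, 8}.
Read 'a': {1, 3, 5, 8} → {1, 3, 5, 8}.
Read 'a': {1, 3, 5, 8} → {1, 3, 5, 8}.
Read 'a': {1, 3, 5, 8} → {1, 3, 5, 8}.
Read 'a': {1, 3, 5, 8} → {1, 3, 5, 8}.
Read 'a': {1, 3, 5, 8} → {1, 3, 5, 8}.
That set has 4 states.

4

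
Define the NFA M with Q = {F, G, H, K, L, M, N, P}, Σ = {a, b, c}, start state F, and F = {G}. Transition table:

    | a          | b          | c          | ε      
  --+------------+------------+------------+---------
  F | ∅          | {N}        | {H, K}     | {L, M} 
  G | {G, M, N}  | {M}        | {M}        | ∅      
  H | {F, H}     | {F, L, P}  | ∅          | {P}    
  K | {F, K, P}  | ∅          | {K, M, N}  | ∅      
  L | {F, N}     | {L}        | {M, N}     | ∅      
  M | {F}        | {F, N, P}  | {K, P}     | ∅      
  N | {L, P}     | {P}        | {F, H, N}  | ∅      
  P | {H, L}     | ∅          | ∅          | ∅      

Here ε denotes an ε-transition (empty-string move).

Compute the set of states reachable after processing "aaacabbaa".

Start: ε-closure({F}) = {F, L, M}.
Read 'a': {F, L, M} → {F, L, M, N}.
Read 'a': {F, L, M, N} → {F, L, M, N, P}.
Read 'a': {F, L, M, N, P} → {F, H, L, M, N, P}.
Read 'c': {F, H, L, M, N, P} → {F, H, K, L, M, N, P}.
Read 'a': {F, H, K, L, M, N, P} → {F, H, K, L, M, N, P}.
Read 'b': {F, H, K, L, M, N, P} → {F, L, M, N, P}.
Read 'b': {F, L, M, N, P} → {F, L, M, N, P}.
Read 'a': {F, L, M, N, P} → {F, H, L, M, N, P}.
Read 'a': {F, H, L, M, N, P} → {F, H, L, M, N, P}.

{F, H, L, M, N, P}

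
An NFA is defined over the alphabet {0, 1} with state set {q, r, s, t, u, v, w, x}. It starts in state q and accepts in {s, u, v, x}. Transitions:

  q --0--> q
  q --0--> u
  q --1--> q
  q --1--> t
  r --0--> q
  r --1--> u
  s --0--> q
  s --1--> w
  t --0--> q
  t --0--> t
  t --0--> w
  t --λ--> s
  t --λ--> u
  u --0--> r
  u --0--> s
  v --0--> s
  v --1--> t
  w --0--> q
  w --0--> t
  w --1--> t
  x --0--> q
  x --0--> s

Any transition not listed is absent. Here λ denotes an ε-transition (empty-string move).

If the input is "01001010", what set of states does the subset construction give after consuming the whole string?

Start in {q}.
Read '0': q→{q, u}; now {q, u}.
Read '1': q→{q, t}, u→∅; union {q, t}; ε-closure = {q, s, t, u}.
Read '0': q→{q, u}, s→{q}, t→{q, t, w}, u→{r, s}; now {q, r, s, t, u, w}.
Read '0': q→{q, u}, r→{q}, s→{q}, t→{q, t, w}, u→{r, s}, w→{q, t}; now {q, r, s, t, u, w}.
Read '1': q→{q, t}, r→{u}, s→{w}, t→∅, u→∅, w→{t}; union {q, t, u, w}; ε-closure = {q, s, t, u, w}.
Read '0': q→{q, u}, s→{q}, t→{q, t, w}, u→{r, s}, w→{q, t}; now {q, r, s, t, u, w}.
Read '1': q→{q, t}, r→{u}, s→{w}, t→∅, u→∅, w→{t}; union {q, t, u, w}; ε-closure = {q, s, t, u, w}.
Read '0': q→{q, u}, s→{q}, t→{q, t, w}, u→{r, s}, w→{q, t}; now {q, r, s, t, u, w}.

{q, r, s, t, u, w}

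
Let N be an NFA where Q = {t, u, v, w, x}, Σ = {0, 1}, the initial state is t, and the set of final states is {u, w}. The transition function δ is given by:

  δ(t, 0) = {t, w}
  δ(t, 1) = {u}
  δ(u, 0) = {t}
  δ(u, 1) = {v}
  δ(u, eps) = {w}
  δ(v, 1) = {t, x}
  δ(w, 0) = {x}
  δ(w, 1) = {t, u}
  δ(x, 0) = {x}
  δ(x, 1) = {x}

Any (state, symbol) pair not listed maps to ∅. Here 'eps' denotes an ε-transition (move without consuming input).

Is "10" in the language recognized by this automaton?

Start in {t}.
Read '1': {t} → {u, w}.
Read '0': {u, w} → {t, x}.
The final set {t, x} contains no accepting state.

No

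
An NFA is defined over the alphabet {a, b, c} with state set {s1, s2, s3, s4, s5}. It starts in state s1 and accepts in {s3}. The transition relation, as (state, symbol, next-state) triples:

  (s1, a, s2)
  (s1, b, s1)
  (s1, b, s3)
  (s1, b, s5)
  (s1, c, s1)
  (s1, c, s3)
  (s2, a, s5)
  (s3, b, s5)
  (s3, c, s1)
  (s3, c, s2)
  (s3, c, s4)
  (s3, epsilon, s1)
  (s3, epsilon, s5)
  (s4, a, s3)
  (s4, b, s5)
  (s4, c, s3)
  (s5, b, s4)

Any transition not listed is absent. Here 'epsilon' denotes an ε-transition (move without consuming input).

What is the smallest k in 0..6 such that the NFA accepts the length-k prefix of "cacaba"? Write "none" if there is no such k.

1

Start in {s1}.
Read 'c': {s1} → {s1, s3, s5}.
None of the earlier sets intersect F, but {s1, s3, s5} does.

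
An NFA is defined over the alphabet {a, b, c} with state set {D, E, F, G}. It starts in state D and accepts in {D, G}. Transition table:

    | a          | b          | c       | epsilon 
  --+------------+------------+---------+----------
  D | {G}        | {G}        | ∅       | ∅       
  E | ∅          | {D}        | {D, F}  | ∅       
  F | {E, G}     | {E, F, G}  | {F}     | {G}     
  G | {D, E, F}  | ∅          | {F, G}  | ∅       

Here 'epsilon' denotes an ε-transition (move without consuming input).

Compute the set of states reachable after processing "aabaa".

{D, E, F, G}

Start in {D}.
Read 'a': {D} → {G}.
Read 'a': {G} → {D, E, F, G}.
Read 'b': {D, E, F, G} → {D, E, F, G}.
Read 'a': {D, E, F, G} → {D, E, F, G}.
Read 'a': {D, E, F, G} → {D, E, F, G}.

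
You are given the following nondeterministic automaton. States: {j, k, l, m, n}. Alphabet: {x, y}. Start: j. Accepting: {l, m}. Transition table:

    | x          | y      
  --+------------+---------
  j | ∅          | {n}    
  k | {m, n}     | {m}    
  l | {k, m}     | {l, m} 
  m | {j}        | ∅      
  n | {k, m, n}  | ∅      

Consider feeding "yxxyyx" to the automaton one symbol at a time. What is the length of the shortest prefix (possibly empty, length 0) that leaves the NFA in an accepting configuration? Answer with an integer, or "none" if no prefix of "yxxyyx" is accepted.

2

Start in {j}.
Read 'y': {j} → {n}.
Read 'x': {n} → {k, m, n}.
None of the earlier sets intersect F, but {k, m, n} does.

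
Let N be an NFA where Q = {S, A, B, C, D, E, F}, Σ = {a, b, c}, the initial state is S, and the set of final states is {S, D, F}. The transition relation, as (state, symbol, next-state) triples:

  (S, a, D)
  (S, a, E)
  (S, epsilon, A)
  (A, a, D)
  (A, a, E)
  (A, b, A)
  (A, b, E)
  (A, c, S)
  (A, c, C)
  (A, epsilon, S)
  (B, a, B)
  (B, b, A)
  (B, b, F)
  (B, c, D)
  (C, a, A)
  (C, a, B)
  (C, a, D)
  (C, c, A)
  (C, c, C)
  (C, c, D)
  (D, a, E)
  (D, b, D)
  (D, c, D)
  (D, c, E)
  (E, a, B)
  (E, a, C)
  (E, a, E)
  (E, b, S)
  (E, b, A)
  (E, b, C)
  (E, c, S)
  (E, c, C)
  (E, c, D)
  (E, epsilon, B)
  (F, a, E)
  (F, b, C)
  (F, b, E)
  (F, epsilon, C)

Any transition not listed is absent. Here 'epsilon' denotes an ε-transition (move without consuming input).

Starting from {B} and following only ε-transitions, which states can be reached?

{B}

Begin with {B}.
No ε-moves leave this set, so the closure equals the set itself.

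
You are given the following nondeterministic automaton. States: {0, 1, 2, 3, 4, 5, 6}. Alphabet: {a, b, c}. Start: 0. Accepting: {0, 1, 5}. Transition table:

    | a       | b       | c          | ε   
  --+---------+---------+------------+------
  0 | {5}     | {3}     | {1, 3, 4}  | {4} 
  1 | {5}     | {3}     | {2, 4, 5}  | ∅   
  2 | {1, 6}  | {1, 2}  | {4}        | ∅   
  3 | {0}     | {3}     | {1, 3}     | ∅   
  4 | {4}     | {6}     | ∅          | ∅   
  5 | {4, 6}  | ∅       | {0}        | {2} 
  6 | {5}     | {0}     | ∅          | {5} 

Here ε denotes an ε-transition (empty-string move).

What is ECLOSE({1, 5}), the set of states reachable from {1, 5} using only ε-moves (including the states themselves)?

Begin with {1, 5}.
ε-move 5 → 2; add 2.

{1, 2, 5}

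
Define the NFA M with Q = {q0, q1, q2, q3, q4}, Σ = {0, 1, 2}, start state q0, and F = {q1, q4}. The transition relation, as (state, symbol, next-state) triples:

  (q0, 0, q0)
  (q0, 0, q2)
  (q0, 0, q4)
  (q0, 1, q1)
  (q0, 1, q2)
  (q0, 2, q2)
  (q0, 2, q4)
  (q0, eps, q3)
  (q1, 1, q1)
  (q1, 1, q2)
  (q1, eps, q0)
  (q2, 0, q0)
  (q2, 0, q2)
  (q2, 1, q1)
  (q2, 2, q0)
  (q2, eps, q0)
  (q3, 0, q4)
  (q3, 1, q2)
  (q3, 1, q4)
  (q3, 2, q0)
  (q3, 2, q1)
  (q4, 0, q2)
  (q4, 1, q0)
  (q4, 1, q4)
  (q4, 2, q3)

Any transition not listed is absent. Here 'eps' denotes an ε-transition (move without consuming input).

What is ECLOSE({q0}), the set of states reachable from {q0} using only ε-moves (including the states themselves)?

{q0, q3}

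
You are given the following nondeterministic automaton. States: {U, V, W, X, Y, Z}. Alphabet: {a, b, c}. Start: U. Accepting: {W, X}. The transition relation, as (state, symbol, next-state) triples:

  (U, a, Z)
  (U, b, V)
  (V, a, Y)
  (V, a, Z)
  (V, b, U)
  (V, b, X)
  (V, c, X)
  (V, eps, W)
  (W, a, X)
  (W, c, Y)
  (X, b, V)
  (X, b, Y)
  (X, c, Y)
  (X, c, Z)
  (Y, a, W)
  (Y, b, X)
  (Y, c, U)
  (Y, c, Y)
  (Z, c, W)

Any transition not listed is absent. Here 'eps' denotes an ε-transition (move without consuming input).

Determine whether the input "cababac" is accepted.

No

Start in {U}.
Read 'c': U→∅; now ∅.
The set is empty and remains empty for the remaining 6 symbols.
The final set ∅ contains no accepting state.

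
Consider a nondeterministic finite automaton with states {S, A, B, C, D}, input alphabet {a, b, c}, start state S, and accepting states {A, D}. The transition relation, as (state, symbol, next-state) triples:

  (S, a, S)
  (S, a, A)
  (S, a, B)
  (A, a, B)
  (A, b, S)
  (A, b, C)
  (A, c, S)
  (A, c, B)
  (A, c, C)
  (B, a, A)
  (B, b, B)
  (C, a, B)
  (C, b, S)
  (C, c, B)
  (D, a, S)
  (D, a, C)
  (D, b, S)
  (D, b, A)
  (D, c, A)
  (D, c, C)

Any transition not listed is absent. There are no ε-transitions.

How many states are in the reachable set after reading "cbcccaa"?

0

Start in {S}.
Read 'c': S→∅; now ∅.
The set is empty and remains empty for the remaining 6 symbols.
That set has 0 states.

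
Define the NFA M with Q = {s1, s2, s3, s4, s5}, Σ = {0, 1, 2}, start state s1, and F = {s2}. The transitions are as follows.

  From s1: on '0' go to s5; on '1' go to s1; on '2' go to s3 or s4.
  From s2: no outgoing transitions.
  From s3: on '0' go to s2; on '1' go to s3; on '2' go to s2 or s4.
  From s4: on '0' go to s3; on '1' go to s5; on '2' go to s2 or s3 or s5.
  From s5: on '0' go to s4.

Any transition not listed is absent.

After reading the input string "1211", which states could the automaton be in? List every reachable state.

{s3}

Start in {s1}.
Read '1': s1→{s1}; now {s1}.
Read '2': s1→{s3, s4}; now {s3, s4}.
Read '1': s3→{s3}, s4→{s5}; now {s3, s5}.
Read '1': s3→{s3}, s5→∅; now {s3}.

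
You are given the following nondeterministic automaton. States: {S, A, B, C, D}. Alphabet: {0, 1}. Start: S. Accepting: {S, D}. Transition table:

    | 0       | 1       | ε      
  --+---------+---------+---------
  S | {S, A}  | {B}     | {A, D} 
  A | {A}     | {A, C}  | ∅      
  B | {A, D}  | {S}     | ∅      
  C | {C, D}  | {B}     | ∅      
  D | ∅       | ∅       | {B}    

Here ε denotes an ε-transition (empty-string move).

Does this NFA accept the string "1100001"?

Start: ε-closure({S}) = {S, A, B, D}.
Read '1': S→{B}, A→{A, C}, B→{S}, D→∅; union {S, A, B, C}; ε-closure = {S, A, B, C, D}.
Read '1': S→{B}, A→{A, C}, B→{S}, C→{B}, D→∅; union {S, A, B, C}; ε-closure = {S, A, B, C, D}.
Read '0': S→{S, A}, A→{A}, B→{A, D}, C→{C, D}, D→∅; union {S, A, C, D}; ε-closure = {S, A, B, C, D}.
Read '0': S→{S, A}, A→{A}, B→{A, D}, C→{C, D}, D→∅; union {S, A, C, D}; ε-closure = {S, A, B, C, D}.
Read '0': S→{S, A}, A→{A}, B→{A, D}, C→{C, D}, D→∅; union {S, A, C, D}; ε-closure = {S, A, B, C, D}.
Read '0': S→{S, A}, A→{A}, B→{A, D}, C→{C, D}, D→∅; union {S, A, C, D}; ε-closure = {S, A, B, C, D}.
Read '1': S→{B}, A→{A, C}, B→{S}, C→{B}, D→∅; union {S, A, B, C}; ε-closure = {S, A, B, C, D}.
The final set {S, A, B, C, D} contains the accepting states S, D.

Yes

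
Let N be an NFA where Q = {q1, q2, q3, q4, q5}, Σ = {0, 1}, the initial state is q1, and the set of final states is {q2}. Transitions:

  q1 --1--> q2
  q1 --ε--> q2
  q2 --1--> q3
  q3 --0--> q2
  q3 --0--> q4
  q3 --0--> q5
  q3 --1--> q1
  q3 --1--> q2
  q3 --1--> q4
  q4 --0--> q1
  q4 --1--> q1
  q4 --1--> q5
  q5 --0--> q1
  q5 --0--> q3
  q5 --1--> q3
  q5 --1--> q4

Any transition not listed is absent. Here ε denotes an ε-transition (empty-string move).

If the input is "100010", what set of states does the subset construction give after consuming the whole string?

Start: ε-closure({q1}) = {q1, q2}.
Read '1': q1→{q2}, q2→{q3}; now {q2, q3}.
Read '0': q2→∅, q3→{q2, q4, q5}; now {q2, q4, q5}.
Read '0': q2→∅, q4→{q1}, q5→{q1, q3}; union {q1, q3}; ε-closure = {q1, q2, q3}.
Read '0': q1→∅, q2→∅, q3→{q2, q4, q5}; now {q2, q4, q5}.
Read '1': q2→{q3}, q4→{q1, q5}, q5→{q3, q4}; union {q1, q3, q4, q5}; ε-closure = {q1, q2, q3, q4, q5}.
Read '0': q1→∅, q2→∅, q3→{q2, q4, q5}, q4→{q1}, q5→{q1, q3}; now {q1, q2, q3, q4, q5}.

{q1, q2, q3, q4, q5}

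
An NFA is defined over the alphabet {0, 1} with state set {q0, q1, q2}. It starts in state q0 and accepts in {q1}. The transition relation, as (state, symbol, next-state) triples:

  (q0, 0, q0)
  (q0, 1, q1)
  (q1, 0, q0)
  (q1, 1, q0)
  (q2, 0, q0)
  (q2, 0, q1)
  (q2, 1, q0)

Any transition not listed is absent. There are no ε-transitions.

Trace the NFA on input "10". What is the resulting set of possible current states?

{q0}

Start in {q0}.
Read '1': {q0} → {q1}.
Read '0': {q1} → {q0}.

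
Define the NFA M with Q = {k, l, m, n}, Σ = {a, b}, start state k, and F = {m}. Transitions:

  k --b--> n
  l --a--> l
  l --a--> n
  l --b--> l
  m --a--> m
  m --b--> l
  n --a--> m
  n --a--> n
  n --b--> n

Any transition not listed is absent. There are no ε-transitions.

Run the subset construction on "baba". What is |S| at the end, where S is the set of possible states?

3

Start in {k}.
Read 'b': {k} → {n}.
Read 'a': {n} → {m, n}.
Read 'b': {m, n} → {l, n}.
Read 'a': {l, n} → {l, m, n}.
That set has 3 states.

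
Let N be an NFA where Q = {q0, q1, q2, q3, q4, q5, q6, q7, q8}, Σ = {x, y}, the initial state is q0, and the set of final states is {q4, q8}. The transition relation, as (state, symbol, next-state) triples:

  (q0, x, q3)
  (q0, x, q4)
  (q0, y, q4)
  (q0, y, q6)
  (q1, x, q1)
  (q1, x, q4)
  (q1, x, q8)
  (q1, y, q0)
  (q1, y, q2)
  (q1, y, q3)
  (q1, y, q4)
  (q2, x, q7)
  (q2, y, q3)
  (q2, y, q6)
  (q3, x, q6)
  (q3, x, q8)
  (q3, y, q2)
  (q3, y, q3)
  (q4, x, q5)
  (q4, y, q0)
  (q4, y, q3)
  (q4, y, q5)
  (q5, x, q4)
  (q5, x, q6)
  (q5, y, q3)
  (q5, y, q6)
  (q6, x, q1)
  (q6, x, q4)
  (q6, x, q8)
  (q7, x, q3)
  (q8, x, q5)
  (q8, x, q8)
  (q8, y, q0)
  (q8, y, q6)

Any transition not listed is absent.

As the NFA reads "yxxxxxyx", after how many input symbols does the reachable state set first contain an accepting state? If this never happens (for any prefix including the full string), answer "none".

1

Start in {q0}.
Read 'y': {q0} → {q4, q6}.
None of the earlier sets intersect F, but {q4, q6} does.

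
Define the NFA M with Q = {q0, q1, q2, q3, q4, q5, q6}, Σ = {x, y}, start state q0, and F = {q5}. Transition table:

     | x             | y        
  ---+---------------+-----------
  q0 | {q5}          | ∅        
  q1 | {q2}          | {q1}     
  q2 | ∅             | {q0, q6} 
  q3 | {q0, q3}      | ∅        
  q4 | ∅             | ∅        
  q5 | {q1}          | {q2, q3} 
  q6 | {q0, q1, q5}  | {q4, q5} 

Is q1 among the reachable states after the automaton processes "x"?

Start in {q0}.
Read 'x': q0→{q5}; now {q5}.
State q1 is not in {q5}.

No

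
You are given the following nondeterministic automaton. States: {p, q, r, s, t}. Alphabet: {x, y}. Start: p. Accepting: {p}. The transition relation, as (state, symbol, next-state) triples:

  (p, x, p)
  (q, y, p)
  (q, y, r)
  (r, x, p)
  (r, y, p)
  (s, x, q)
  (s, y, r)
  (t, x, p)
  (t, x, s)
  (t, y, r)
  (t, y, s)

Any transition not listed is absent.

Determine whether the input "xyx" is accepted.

Start in {p}.
Read 'x': p→{p}; now {p}.
Read 'y': p→∅; now ∅.
The set is empty and remains empty for the remaining 1 symbol.
The final set ∅ contains no accepting state.

No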